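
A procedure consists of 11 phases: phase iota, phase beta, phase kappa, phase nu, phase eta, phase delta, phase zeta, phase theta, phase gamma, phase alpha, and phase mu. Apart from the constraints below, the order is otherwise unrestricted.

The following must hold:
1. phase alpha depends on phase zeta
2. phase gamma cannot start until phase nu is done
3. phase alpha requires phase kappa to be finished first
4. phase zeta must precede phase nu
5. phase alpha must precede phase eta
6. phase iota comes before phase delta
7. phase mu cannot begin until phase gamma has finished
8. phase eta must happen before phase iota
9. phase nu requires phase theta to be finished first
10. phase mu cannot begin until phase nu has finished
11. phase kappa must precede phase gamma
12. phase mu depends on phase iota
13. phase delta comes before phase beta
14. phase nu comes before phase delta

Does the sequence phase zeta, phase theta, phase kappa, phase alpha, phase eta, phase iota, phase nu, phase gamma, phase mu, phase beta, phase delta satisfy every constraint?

No

The sequence places phase beta ahead of phase delta.
But one of the constraints requires phase delta before phase beta, so this ordering violates it.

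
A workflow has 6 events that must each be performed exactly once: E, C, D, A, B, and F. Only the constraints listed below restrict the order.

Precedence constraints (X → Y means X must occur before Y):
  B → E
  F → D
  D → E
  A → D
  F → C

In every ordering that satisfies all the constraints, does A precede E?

Yes

Chaining the stated constraints: A → D → E.
Hence A necessarily comes before E.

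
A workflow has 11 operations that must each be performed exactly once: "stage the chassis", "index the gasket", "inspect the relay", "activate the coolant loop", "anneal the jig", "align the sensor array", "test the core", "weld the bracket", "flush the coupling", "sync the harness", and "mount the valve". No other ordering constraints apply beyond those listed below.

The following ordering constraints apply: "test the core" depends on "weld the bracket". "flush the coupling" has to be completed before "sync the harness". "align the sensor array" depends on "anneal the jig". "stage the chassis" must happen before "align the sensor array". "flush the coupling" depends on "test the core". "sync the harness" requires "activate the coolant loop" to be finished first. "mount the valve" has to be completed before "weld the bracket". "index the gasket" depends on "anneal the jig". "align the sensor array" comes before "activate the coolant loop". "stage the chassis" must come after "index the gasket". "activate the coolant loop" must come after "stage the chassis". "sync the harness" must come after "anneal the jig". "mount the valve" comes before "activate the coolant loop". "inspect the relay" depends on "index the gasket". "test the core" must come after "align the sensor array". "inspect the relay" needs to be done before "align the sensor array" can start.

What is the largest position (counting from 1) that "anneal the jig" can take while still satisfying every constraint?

Following every chain forward from "anneal the jig", the operations that must come later are "stage the chassis", "index the gasket", "inspect the relay", "activate the coolant loop", "align the sensor array", "test the core", "flush the coupling", "sync the harness" — 8 of them.
So at least 8 operations follow "anneal the jig", putting "anneal the jig" no later than position 3. That position is achievable by scheduling everything else first.

3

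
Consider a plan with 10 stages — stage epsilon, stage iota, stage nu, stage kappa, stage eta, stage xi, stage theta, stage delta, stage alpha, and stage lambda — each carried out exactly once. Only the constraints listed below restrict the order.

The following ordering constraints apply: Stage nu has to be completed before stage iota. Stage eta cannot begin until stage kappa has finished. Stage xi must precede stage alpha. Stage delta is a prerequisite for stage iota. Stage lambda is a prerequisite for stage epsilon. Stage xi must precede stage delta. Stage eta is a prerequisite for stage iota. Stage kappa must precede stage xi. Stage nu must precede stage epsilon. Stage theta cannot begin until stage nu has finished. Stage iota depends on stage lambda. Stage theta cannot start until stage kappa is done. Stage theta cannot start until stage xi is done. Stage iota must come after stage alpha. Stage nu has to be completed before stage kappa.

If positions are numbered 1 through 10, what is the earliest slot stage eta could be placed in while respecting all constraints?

Every stage that must precede stage eta has to come before it. Tracing all chains that end at stage eta, those stages are: stage nu, stage kappa — 2 in total.
With 2 mandatory predecessors, the earliest stage eta can sit is position 2+1 = 3, and placing just those 2 first achieves it.

3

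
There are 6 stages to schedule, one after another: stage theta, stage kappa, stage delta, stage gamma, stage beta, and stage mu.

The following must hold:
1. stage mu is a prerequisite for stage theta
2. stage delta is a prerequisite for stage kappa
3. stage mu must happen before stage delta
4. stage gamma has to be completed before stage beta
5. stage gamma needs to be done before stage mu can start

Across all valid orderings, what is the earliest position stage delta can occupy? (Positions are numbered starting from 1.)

3

Working backwards through the constraints from stage delta, its full set of required predecessors is stage gamma, stage mu — 2 of them.
With 2 mandatory predecessors, the earliest stage delta can sit is position 2+1 = 3, and placing just those 2 first achieves it.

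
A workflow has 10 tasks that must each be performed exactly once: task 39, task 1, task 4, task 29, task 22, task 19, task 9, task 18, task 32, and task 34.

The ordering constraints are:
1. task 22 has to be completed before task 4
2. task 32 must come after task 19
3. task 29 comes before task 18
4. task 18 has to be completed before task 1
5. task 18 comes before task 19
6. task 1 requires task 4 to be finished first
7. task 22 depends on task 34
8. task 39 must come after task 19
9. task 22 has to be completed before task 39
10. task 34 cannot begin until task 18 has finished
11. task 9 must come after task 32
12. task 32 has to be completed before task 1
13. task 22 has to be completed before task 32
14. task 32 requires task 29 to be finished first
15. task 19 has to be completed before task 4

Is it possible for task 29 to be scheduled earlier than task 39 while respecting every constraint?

Yes

Every valid ordering already has task 29 before task 39 (the constraints require it), so in particular at least one does.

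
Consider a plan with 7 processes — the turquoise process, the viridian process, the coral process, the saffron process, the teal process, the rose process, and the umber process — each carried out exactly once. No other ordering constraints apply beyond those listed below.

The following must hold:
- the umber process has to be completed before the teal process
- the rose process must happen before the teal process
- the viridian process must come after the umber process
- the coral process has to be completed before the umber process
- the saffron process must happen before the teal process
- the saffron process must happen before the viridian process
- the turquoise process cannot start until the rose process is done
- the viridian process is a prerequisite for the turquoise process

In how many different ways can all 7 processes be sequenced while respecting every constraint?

The processes with no prerequisites are the coral process, the saffron process, the rose process; any of them can be placed first.
Enumerating by repeatedly choosing an available process (one whose prerequisites are all placed) gives 42 distinct complete orderings.

42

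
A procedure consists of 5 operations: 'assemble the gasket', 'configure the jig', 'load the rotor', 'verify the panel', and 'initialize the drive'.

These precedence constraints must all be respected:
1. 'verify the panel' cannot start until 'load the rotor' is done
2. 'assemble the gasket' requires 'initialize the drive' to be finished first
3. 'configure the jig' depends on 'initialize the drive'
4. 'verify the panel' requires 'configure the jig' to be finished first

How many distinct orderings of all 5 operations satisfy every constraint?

The operations with no prerequisites are 'load the rotor', 'initialize the drive'; any of them can be placed first.
Enumerating by repeatedly choosing an available operation (one whose prerequisites are all placed) gives 11 distinct complete orderings.

11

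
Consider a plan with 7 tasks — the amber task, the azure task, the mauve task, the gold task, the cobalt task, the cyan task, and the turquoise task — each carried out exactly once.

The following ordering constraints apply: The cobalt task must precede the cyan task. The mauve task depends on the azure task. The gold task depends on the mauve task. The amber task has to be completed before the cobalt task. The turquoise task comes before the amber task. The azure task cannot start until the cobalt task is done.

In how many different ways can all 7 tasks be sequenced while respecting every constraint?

4

The turquoise task is the only task with nothing required before it, so every ordering starts there.
Enumerating by repeatedly choosing an available task (one whose prerequisites are all placed) gives 4 distinct complete orderings.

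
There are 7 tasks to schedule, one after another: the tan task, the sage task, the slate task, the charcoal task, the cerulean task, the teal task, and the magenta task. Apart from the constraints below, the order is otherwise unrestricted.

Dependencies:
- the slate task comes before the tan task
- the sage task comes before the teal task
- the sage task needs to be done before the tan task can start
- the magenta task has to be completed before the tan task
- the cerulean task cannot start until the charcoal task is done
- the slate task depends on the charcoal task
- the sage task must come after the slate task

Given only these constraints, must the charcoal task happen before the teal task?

Yes

Tracing the constraints gives a chain: the charcoal task → the slate task → the sage task → the teal task.
That forces the charcoal task before the teal task in every valid schedule.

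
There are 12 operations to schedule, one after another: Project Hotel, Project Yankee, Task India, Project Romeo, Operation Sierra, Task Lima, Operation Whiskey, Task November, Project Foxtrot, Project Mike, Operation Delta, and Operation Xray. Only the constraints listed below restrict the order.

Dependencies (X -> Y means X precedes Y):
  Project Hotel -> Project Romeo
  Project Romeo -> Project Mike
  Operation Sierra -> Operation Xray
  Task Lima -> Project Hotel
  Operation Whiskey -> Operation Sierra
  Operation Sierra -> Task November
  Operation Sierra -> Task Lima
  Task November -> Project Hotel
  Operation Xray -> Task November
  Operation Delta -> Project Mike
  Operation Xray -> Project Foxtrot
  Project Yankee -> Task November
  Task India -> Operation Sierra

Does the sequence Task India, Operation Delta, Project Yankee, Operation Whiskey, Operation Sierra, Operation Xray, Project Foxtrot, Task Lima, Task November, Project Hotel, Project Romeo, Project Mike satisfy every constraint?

Going through the constraints one by one, each required predecessor appears earlier in the sequence than its dependent — e.g. Operation Delta (position 2) is before Project Mike (position 12), as required.

Yes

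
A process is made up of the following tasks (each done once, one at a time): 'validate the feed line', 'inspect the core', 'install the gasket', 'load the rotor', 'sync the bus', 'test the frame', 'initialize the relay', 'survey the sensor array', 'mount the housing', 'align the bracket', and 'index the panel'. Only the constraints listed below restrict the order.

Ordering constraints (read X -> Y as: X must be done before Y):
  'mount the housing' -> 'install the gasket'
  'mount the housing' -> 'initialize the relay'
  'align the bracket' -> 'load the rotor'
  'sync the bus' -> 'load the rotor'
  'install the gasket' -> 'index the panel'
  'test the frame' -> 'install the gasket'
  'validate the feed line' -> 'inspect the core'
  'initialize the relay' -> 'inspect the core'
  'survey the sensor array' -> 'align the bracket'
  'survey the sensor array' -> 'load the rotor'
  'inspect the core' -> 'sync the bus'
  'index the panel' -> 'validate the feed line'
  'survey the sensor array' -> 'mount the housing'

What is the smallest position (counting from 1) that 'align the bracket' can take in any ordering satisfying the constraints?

2

Working backwards through the constraints from 'align the bracket', its only required predecessor is 'survey the sensor array'.
With 1 mandatory predecessor, the earliest 'align the bracket' can sit is position 1+1 = 2, and placing just that one first achieves it.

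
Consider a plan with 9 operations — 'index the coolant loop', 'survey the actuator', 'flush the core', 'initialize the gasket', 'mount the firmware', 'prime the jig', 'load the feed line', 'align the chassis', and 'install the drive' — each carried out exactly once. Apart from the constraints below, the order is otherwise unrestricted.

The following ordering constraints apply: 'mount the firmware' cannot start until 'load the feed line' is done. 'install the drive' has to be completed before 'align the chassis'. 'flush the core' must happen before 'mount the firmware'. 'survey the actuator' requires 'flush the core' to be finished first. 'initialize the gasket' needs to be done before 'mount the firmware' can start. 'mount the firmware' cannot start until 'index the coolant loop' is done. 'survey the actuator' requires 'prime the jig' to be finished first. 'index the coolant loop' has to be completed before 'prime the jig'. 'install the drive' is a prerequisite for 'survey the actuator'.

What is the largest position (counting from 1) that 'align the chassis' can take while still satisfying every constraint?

9

Nothing depends on 'align the chassis', so it can be the final operation, position 9.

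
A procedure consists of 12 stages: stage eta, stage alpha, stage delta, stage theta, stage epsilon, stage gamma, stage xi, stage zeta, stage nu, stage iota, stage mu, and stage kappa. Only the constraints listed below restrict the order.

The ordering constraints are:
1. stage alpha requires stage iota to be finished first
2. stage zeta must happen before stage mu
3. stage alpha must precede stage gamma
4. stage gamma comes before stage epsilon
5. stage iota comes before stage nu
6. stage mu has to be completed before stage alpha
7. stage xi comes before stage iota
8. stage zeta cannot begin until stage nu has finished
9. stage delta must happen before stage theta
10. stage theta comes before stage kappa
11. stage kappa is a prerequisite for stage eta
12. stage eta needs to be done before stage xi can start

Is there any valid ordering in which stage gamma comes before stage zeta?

No

Following stage zeta → stage mu → stage alpha → stage gamma, stage zeta must precede stage gamma in every valid ordering.
Hence stage gamma can never be scheduled before stage zeta.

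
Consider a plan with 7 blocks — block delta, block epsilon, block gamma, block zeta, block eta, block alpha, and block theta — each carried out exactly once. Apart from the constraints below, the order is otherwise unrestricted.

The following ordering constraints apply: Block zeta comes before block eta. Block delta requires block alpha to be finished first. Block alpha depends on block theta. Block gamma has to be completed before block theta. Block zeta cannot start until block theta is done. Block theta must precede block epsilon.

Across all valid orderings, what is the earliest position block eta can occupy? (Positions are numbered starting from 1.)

4

Every block that must precede block eta has to come before it. Tracing all chains that end at block eta, those blocks are: block gamma, block zeta, block theta — 3 in total.
With 3 mandatory predecessors, the earliest block eta can sit is position 3+1 = 4, and placing just those 3 first achieves it.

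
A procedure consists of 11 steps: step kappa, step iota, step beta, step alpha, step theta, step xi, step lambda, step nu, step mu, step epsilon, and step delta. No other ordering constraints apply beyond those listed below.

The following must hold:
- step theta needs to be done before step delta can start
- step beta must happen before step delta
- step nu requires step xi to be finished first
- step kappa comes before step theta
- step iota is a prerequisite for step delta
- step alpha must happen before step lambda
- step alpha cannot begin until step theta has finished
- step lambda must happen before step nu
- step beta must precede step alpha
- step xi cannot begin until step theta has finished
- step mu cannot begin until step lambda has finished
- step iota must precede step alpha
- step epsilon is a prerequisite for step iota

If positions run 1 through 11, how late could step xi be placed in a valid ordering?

10

The only step forced after step xi (directly or by a chain) is step nu.
With 1 mandatory successor out of 11 steps total, the latest slot for step xi is 11−1 = 10, and it's reachable by doing all non-successors before step xi.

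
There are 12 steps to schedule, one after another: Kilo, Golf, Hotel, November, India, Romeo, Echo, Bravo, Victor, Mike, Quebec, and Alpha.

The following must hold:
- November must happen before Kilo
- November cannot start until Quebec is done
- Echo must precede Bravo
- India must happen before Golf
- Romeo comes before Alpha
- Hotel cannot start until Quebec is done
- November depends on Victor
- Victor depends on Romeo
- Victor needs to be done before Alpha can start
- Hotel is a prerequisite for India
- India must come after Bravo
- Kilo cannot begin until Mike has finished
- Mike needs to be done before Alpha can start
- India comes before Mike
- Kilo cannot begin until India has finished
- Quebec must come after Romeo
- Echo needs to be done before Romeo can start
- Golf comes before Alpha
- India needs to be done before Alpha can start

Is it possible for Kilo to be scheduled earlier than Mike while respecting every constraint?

No

Following Mike → Kilo, Mike must precede Kilo in every valid ordering.
Hence Kilo can never be scheduled before Mike.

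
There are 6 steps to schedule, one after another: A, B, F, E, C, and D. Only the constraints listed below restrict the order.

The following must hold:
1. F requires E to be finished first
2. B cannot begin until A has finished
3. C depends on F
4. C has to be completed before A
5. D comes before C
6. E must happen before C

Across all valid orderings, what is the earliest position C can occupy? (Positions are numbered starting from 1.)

4

Every step that must precede C has to come before it. Tracing all chains that end at C, those steps are: F, E, D — 3 in total.
With 3 mandatory predecessors, the earliest C can sit is position 3+1 = 4, and placing just those 3 first achieves it.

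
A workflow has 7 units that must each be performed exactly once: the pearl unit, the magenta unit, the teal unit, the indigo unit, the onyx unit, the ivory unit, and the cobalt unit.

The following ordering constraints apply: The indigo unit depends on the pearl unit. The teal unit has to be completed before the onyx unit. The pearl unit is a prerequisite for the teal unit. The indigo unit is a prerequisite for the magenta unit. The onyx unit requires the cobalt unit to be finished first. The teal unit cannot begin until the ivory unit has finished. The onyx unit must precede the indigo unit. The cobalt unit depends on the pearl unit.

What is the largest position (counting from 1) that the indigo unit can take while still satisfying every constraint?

6

The only unit forced after the indigo unit (directly or by a chain) is the magenta unit.
With 1 mandatory successor out of 7 units total, the latest slot for the indigo unit is 7−1 = 6, and it's reachable by doing all non-successors before the indigo unit.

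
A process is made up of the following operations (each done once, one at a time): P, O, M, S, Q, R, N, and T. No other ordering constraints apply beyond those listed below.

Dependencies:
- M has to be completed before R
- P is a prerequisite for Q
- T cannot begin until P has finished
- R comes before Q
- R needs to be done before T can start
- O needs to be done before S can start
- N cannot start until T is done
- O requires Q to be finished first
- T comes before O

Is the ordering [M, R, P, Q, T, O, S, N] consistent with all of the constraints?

Checking each listed constraint against this order: for instance, R is in position 2 and T in position 5, so that constraint holds — and the remaining constraints check out the same way.

Yes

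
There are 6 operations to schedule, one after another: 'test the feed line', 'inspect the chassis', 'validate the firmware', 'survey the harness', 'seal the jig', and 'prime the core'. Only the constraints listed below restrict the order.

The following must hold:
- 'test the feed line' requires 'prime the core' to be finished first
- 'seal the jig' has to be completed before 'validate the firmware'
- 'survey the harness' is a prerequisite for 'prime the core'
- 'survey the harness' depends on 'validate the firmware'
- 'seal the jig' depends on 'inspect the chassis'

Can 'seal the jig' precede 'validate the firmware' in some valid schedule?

Yes

The constraints force 'seal the jig' before 'validate the firmware', so yes — every valid ordering has 'seal the jig' earlier.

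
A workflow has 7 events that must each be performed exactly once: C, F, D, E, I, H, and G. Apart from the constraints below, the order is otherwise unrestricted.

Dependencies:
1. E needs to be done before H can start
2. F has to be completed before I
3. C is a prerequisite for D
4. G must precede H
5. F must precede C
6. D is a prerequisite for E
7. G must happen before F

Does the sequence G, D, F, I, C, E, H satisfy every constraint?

No

In the proposed order, D appears before C.
That contradicts the constraint that C must precede D.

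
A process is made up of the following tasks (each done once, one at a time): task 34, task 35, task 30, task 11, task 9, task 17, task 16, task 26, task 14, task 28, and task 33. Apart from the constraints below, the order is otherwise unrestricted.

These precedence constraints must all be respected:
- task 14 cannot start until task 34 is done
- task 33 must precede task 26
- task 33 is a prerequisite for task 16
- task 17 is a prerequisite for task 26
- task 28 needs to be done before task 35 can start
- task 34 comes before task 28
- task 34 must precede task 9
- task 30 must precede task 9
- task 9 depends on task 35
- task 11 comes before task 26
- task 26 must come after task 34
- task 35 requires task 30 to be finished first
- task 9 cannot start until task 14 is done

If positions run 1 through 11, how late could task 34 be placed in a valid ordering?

The tasks that are forced after task 34, directly or by a chain of constraints, are task 35, task 9, task 26, task 14, task 28. That's 5 tasks.
With 5 mandatory successors out of 11 tasks total, the latest slot for task 34 is 11−5 = 6, and it's reachable by doing all non-successors before task 34.

6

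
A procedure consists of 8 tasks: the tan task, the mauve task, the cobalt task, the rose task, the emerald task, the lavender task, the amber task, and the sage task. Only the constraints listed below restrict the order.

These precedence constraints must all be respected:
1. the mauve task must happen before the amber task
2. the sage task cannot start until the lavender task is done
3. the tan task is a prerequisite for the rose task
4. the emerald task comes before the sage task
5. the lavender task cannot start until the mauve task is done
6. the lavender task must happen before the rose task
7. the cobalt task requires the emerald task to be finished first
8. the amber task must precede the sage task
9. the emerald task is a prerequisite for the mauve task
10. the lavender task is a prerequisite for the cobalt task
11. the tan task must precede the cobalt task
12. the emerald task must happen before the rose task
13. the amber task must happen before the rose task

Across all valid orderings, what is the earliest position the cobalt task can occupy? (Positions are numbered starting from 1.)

Every task that must precede the cobalt task has to come before it. Tracing all chains that end at the cobalt task, those tasks are: the tan task, the mauve task, the emerald task, the lavender task — 4 in total.
With 4 mandatory predecessors, the earliest the cobalt task can sit is position 4+1 = 5, and placing just those 4 first achieves it.

5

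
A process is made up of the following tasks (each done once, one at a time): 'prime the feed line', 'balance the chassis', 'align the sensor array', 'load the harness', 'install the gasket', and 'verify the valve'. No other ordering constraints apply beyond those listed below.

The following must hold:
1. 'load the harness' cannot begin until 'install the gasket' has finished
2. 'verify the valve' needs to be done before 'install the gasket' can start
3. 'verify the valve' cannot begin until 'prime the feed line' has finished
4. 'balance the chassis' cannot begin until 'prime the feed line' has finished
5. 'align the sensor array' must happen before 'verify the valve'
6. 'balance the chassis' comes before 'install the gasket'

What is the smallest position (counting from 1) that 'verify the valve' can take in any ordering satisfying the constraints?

3

The tasks that are forced before 'verify the valve', directly or transitively, are 'prime the feed line', 'align the sensor array'. That's 2 tasks.
With 2 mandatory predecessors, the earliest 'verify the valve' can sit is position 2+1 = 3, and placing just those 2 first achieves it.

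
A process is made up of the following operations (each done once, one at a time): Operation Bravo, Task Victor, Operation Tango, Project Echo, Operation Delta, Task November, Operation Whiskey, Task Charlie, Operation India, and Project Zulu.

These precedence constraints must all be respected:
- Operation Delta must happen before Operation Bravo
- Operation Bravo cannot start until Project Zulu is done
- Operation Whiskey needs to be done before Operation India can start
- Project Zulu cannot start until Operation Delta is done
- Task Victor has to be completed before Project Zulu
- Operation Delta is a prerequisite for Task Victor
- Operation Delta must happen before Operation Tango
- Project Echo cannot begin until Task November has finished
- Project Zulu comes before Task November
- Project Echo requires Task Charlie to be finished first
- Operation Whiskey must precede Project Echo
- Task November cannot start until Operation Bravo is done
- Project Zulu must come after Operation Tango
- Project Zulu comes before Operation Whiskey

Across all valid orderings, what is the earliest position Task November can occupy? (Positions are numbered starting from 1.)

Every operation that must precede Task November has to come before it. Tracing all chains that end at Task November, those operations are: Operation Bravo, Task Victor, Operation Tango, Operation Delta, Project Zulu — 5 in total.
So at minimum 5 operations come before Task November, putting Task November no earlier than position 6. That position is achievable by scheduling exactly those predecessors first.

6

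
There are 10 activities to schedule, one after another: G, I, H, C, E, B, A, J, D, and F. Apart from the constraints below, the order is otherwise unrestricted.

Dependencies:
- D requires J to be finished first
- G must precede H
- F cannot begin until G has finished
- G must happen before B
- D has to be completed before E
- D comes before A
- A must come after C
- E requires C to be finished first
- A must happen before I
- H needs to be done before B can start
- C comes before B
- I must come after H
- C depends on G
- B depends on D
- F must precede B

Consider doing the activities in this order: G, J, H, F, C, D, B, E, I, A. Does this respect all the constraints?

No

Here A comes after I.
That contradicts the constraint that A must precede I.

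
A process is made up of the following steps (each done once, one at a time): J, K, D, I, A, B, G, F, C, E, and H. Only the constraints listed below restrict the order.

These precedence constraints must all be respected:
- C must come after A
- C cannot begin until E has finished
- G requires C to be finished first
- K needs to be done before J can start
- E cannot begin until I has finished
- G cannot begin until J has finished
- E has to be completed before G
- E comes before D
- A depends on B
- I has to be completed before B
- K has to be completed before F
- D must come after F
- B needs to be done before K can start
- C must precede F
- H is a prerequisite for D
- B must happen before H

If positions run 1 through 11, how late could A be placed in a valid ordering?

Following every chain forward from A, the steps that must come later are D, G, F, C — 4 of them.
With 4 mandatory successors out of 11 steps total, the latest slot for A is 11−4 = 7, and it's reachable by doing all non-successors before A.

7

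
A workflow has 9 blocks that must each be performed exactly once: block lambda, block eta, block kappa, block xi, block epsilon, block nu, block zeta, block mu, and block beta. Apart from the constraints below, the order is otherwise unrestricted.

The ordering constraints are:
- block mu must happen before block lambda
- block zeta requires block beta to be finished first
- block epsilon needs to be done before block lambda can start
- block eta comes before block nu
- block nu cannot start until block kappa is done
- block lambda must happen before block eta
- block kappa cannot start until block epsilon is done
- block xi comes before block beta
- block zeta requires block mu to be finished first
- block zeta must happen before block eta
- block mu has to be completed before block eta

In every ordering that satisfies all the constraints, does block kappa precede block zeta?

No

No chain of constraints connects block kappa to block zeta in either direction.
So block kappa can come before block zeta or after — it is not forced.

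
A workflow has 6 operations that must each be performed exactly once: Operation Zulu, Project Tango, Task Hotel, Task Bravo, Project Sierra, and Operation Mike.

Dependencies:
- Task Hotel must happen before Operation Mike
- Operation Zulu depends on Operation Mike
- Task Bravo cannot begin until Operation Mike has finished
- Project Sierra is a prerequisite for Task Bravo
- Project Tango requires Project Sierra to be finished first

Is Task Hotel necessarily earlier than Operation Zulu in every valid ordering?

Following the dependencies: Task Hotel → Operation Mike → Operation Zulu.
So Task Hotel must precede Operation Zulu in any valid ordering.

Yes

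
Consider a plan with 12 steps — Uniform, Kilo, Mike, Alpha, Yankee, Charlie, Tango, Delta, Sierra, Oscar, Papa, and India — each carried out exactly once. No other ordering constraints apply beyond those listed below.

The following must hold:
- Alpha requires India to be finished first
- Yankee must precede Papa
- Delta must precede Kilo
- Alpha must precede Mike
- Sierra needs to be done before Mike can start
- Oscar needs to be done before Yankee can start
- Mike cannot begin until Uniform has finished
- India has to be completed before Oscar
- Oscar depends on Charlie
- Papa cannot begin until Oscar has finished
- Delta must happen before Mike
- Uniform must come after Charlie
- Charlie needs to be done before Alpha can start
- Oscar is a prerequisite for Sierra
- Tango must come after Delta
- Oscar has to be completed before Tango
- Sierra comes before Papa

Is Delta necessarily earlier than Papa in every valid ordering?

No

Delta and Papa are not related by any chain of constraints.
There exist valid orderings with Papa before Delta, so Delta is not required to come first.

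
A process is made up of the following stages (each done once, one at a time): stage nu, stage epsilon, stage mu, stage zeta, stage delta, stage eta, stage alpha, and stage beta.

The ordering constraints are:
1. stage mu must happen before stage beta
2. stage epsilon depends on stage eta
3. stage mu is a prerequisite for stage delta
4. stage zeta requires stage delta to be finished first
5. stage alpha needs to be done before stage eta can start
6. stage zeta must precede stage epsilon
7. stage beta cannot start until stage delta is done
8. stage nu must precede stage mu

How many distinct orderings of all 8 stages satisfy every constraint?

The stages with no prerequisites are stage nu, stage alpha; any of them can be placed first.
Enumerating by repeatedly choosing an available stage (one whose prerequisites are all placed) gives 57 distinct complete orderings.

57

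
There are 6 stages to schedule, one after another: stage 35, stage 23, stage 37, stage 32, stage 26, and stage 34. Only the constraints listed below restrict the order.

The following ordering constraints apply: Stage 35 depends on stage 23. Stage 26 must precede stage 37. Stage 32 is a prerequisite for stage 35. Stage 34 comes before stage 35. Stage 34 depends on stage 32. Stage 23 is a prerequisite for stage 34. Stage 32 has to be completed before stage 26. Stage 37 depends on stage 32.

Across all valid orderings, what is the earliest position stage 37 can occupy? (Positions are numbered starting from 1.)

3

Every stage that must precede stage 37 has to come before it. Tracing all chains that end at stage 37, those stages are: stage 32, stage 26 — 2 in total.
So at minimum 2 stages come before stage 37, putting stage 37 no earlier than position 3. That position is achievable by scheduling exactly those predecessors first.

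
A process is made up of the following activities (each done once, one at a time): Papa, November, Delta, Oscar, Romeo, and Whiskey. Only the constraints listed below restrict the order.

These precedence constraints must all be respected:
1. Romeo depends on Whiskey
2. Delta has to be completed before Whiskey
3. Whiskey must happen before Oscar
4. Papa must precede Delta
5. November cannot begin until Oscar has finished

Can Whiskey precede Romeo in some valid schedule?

Every valid ordering already has Whiskey before Romeo (the constraints require it), so in particular at least one does.

Yes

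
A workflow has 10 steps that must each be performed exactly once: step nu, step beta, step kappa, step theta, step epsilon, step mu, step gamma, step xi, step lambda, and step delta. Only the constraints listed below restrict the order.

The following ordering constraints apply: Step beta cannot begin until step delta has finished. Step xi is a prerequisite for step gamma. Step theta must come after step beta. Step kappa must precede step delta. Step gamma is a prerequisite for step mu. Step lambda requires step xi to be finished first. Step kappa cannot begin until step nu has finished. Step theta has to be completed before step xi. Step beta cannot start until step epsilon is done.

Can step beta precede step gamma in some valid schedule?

Step beta is actually forced before step gamma by the constraints, so certainly some valid ordering has step beta first.

Yes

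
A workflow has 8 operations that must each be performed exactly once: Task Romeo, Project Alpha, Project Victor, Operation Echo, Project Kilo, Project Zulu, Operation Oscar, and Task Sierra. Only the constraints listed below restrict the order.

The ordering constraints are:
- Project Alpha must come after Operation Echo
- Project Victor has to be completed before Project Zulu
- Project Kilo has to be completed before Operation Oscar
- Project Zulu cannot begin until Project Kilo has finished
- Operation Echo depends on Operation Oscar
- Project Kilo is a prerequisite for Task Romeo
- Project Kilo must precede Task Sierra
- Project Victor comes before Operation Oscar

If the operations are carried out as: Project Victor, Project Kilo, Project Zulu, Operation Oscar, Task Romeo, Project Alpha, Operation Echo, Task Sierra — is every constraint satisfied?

No

In the proposed order, Project Alpha appears before Operation Echo.
Since Operation Echo is required before Project Alpha, the ordering is invalid.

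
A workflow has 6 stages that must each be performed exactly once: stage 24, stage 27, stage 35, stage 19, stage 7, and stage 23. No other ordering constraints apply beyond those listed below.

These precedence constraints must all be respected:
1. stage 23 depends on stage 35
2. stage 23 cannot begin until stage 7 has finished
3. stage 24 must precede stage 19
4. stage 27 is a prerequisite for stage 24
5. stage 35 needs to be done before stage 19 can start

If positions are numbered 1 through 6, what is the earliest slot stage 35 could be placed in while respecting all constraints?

No constraint forces any other stage before stage 35, so it can be placed first.

1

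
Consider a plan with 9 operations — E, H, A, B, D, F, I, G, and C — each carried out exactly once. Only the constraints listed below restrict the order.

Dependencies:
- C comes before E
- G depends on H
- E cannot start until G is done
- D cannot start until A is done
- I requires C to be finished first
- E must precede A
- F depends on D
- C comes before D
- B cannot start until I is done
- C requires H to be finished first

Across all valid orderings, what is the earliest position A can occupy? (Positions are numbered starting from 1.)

5

Working backwards through the constraints from A, its full set of required predecessors is E, H, G, C — 4 of them.
With 4 mandatory predecessors, the earliest A can sit is position 4+1 = 5, and placing just those 4 first achieves it.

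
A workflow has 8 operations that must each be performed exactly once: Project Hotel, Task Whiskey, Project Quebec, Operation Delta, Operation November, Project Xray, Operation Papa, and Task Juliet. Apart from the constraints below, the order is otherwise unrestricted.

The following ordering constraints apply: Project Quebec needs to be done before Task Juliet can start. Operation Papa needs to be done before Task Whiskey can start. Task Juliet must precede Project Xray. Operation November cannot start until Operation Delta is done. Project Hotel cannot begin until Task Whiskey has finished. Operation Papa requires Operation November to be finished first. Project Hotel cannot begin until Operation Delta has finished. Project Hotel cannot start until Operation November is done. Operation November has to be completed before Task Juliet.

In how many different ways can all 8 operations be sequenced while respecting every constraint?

40

2 operations have no prerequisites (Project Quebec, Operation Delta), so any of them could come first.
Systematically extending each partial ordering one operation at a time and counting, there are 40 complete orderings.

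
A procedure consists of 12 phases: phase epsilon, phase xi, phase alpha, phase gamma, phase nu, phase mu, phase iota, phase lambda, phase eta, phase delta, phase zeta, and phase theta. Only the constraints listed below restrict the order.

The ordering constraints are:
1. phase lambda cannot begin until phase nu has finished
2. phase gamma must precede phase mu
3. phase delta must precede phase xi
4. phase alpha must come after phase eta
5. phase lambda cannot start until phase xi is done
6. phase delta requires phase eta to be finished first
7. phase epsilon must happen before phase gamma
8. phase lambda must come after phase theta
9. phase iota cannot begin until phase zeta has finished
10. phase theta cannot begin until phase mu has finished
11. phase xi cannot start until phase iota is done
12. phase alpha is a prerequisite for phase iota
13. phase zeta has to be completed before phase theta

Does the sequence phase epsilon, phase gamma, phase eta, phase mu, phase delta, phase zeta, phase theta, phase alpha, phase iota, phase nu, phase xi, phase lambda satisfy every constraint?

Checking each listed constraint against this order: for instance, phase delta is in position 5 and phase xi in position 11, so that constraint holds — and the remaining constraints check out the same way.

Yes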